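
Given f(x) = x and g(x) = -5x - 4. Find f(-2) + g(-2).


4


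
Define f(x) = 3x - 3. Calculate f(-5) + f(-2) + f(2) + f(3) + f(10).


f(-5) = -18
f(-2) = -9
f(2) = 3
f(3) = 6
f(10) = 27
Sum = 9

9


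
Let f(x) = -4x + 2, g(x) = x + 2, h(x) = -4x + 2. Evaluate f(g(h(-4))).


h(-4) = 18
g(18) = 20
f(20) = -78

-78


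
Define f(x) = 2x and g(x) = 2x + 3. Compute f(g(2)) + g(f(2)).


f(g(2)) = 14
g(f(2)) = 11
Sum = 25

25


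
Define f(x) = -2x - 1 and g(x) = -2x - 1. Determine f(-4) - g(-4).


f(-4) = 7
g(-4) = 7
Difference = 0

0


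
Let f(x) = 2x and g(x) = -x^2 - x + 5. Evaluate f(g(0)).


g(0) = 5
f(5) = 10

10


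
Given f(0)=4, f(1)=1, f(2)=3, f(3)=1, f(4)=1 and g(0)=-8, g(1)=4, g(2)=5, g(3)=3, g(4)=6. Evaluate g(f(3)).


f(3) = 1
g(1) = 4

4


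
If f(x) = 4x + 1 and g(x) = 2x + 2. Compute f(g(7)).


g(7) = 16
f(16) = 65

65


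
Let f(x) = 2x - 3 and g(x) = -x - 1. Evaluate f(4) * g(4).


-25


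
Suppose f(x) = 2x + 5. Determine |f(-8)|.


11


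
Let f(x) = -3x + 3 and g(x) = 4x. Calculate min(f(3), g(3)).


f(3) = -6
g(3) = 12
min = -6

-6


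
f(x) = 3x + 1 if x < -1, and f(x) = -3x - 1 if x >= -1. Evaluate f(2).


2 satisfies x >= -1
f(2) = -7

-7


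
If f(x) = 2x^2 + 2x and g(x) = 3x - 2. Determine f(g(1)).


4


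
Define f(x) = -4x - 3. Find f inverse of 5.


Solve -4x - 3 = 5
x = (5 + 3) / (-4) = -2

-2


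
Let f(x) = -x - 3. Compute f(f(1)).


1


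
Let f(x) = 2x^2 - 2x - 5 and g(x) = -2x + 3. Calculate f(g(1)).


g(1) = 1
f(1) = 2*(1)^2 - 2*(1) - 5 = -5

-5


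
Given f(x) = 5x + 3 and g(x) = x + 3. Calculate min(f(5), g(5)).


f(5) = 28
g(5) = 8
min = 8

8


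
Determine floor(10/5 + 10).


10/5 = 2
2 + 10 = 12
floor(12) = 12

12


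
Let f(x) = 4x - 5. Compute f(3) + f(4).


f(3) = 7
f(4) = 11
Sum = 18

18


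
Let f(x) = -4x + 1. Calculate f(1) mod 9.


f(1) = -3
-3 mod 9 = 6

6


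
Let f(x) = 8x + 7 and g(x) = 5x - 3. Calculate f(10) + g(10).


f(10) = 87
g(10) = 47
Sum = 134

134


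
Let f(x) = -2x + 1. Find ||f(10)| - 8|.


f(10) = -19
|-19| = 19
|19 - 8| = 11

11


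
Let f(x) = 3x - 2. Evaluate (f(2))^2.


f(2) = 4
(4)^2 = 16

16


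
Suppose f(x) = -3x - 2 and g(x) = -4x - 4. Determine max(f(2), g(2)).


f(2) = -8
g(2) = -12
max = -8

-8


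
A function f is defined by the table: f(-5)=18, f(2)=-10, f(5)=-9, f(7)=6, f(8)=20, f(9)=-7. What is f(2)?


Reading from the table at x = 2

-10


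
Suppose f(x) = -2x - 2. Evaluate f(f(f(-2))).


10


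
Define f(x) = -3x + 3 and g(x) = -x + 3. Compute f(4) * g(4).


f(4) = -9
g(4) = -1
Product = 9

9


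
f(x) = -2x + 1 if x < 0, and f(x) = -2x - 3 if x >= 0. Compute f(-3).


-3 satisfies x < 0
f(-3) = 7

7


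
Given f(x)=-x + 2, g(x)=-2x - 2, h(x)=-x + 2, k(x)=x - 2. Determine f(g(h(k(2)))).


k(2) = 0
h(0) = 2
g(2) = -6
f(-6) = 8

8


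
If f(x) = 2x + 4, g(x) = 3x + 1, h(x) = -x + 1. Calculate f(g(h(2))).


h(2) = -1
g(-1) = -2
f(-2) = 0

0


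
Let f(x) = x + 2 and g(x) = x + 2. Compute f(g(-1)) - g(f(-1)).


f(g(-1)) = 3
g(f(-1)) = 3
Difference = 0

0


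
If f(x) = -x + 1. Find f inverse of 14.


Solve -x + 1 = 14
x = (14 - 1) / (-1) = -13

-13


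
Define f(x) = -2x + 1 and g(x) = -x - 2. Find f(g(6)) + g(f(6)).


f(g(6)) = 17
g(f(6)) = 9
Sum = 26

26


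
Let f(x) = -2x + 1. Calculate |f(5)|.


f(5) = -9
|-9| = 9

9


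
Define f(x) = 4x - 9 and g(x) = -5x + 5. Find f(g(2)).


g(2) = -5
f(-5) = -29

-29


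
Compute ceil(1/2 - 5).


1/2 = 0.5
0.5 - 5 = -4.5
ceil(-4.5) = -4

-4


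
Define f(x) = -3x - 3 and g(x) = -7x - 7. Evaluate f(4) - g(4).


f(4) = -15
g(4) = -35
Difference = 20

20


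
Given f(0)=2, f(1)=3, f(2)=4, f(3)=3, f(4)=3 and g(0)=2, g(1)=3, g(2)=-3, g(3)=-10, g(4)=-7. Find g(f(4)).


f(4) = 3
g(3) = -10

-10


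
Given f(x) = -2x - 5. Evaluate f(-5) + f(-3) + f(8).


-15


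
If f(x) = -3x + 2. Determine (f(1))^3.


f(1) = -1
(-1)^3 = -1

-1


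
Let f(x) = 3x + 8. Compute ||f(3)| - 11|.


f(3) = 17
|17| = 17
|17 - 11| = 6

6


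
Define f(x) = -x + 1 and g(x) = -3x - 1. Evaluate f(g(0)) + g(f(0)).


f(g(0)) = 2
g(f(0)) = -4
Sum = -2

-2


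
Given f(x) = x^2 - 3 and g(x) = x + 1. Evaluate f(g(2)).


g(2) = 3
f(3) = 1*(3)^2 - 3 = 6

6


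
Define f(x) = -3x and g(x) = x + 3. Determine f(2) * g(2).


f(2) = -6
g(2) = 5
Product = -30

-30


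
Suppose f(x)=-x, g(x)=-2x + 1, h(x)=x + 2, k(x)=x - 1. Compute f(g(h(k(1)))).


k(1) = 0
h(0) = 2
g(2) = -3
f(-3) = 3

3


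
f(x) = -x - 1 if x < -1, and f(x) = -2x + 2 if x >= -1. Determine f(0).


0 satisfies x >= -1
f(0) = 2

2


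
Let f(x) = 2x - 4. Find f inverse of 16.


Solve 2x - 4 = 16
x = (16 + 4) / 2 = 10

10


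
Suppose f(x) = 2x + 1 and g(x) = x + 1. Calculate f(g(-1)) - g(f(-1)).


f(g(-1)) = 1
g(f(-1)) = 0
Difference = 1

1


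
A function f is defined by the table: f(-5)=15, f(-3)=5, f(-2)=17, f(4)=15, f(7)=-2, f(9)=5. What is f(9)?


Reading from the table at x = 9

5


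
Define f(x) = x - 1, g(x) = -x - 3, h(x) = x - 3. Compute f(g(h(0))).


h(0) = -3
g(-3) = 0
f(0) = -1

-1


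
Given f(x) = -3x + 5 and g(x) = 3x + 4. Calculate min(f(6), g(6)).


f(6) = -13
g(6) = 22
min = -13

-13


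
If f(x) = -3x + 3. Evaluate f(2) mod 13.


f(2) = -3
-3 mod 13 = 10

10


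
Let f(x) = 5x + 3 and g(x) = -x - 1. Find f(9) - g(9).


58


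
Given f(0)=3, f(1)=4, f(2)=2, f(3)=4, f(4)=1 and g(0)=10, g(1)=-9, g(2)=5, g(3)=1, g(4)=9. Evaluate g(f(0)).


f(0) = 3
g(3) = 1

1


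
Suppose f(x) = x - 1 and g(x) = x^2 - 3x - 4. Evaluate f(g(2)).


g(2) = -6
f(-6) = -7

-7


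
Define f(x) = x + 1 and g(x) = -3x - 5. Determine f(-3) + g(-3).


2


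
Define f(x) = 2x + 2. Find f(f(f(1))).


22


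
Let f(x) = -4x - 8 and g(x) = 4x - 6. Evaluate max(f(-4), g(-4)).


8


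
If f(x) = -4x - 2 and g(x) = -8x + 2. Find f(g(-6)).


g(-6) = 50
f(50) = -202

-202


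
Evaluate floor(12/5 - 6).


12/5 = 2.4
2.4 - 6 = -3.6
floor(-3.6) = -4

-4


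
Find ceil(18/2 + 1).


10


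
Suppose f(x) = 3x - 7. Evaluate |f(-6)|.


f(-6) = -25
|-25| = 25

25


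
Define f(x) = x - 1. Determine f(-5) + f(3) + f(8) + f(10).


f(-5) = -6
f(3) = 2
f(8) = 7
f(10) = 9
Sum = 12

12


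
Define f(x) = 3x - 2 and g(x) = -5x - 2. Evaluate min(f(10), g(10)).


f(10) = 28
g(10) = -52
min = -52

-52


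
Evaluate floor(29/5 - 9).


-4


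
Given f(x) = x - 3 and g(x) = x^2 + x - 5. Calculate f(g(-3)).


g(-3) = 1
f(1) = -2

-2


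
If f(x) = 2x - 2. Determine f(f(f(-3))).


f(-3) = -8
f(-8) = -18
f(-18) = -38

-38


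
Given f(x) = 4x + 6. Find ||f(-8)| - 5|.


21


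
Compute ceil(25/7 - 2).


25/7 = 3.5714
3.5714 - 2 = 1.5714
ceil(1.5714) = 2

2


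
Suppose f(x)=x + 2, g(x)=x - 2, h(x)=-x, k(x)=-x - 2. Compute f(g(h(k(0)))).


k(0) = -2
h(-2) = 2
g(2) = 0
f(0) = 2

2


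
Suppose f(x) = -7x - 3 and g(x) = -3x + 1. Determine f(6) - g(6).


f(6) = -45
g(6) = -17
Difference = -28

-28


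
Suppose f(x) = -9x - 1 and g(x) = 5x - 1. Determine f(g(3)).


g(3) = 14
f(14) = -127

-127


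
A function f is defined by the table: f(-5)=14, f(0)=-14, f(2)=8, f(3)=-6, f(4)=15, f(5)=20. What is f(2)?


Reading from the table at x = 2

8


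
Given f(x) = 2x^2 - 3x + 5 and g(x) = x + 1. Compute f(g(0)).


g(0) = 1
f(1) = 2*(1)^2 - 3*(1) + 5 = 4

4


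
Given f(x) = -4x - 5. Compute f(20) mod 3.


2


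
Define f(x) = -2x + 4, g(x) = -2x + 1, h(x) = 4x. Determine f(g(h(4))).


h(4) = 16
g(16) = -31
f(-31) = 66

66


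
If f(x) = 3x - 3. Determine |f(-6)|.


f(-6) = -21
|-21| = 21

21


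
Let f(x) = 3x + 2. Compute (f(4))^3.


f(4) = 14
(14)^3 = 2744

2744


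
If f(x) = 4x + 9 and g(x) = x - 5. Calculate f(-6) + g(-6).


f(-6) = -15
g(-6) = -11
Sum = -26

-26


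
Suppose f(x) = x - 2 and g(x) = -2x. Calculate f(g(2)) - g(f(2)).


f(g(2)) = -6
g(f(2)) = 0
Difference = -6

-6


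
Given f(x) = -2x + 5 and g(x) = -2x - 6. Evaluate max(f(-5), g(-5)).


f(-5) = 15
g(-5) = 4
max = 15

15


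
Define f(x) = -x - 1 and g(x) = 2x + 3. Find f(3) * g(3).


f(3) = -4
g(3) = 9
Product = -36

-36


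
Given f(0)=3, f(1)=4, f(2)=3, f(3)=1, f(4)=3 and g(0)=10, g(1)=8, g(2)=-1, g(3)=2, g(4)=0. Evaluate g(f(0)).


f(0) = 3
g(3) = 2

2


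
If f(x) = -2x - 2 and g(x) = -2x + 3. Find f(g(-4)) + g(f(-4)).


f(g(-4)) = -24
g(f(-4)) = -9
Sum = -33

-33


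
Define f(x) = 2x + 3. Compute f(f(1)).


f(1) = 5
f(5) = 13

13


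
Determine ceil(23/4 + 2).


8


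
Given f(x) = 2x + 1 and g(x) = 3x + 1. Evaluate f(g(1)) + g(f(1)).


f(g(1)) = 9
g(f(1)) = 10
Sum = 19

19


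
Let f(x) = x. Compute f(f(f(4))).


f(4) = 4
f(4) = 4
f(4) = 4

4


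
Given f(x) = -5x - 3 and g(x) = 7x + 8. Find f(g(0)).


g(0) = 8
f(8) = -43

-43


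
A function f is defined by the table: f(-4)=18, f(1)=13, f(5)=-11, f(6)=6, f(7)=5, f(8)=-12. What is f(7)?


Reading from the table at x = 7

5


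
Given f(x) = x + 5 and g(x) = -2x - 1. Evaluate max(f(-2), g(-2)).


f(-2) = 3
g(-2) = 3
max = 3

3


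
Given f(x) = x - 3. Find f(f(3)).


f(3) = 0
f(0) = -3

-3


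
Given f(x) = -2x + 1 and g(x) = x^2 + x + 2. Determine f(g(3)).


g(3) = 14
f(14) = -27

-27


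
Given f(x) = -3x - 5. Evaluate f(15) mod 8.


f(15) = -50
-50 mod 8 = 6

6


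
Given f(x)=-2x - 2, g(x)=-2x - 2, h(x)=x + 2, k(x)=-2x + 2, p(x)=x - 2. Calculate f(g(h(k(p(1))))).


p(1) = -1
k(-1) = 4
h(4) = 6
g(6) = -14
f(-14) = 26

26


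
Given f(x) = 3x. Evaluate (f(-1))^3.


f(-1) = -3
(-3)^3 = -27

-27


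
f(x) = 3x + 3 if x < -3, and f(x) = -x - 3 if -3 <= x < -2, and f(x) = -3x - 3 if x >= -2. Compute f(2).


2 satisfies x >= -2
f(2) = -9

-9


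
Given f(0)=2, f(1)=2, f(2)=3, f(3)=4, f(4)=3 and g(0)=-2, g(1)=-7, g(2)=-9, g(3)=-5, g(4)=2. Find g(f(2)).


f(2) = 3
g(3) = -5

-5


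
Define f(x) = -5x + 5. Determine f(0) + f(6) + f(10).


f(0) = 5
f(6) = -25
f(10) = -45
Sum = -65

-65


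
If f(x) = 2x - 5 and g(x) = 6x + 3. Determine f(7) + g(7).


f(7) = 9
g(7) = 45
Sum = 54

54


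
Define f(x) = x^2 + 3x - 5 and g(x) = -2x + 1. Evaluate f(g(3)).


g(3) = -5
f(-5) = 1*(-5)^2 + 3*(-5) - 5 = 5

5


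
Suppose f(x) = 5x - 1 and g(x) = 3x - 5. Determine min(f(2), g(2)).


f(2) = 9
g(2) = 1
min = 1

1


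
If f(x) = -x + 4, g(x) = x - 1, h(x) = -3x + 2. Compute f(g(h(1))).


h(1) = -1
g(-1) = -2
f(-2) = 6

6


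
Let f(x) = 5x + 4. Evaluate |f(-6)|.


f(-6) = -26
|-26| = 26

26


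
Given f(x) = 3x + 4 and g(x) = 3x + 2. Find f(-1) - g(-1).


f(-1) = 1
g(-1) = -1
Difference = 2

2


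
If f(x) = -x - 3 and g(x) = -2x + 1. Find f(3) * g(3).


f(3) = -6
g(3) = -5
Product = 30

30


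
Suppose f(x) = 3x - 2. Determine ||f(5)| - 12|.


f(5) = 13
|13| = 13
|13 - 12| = 1

1


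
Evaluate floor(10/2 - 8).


10/2 = 5
5 - 8 = -3
floor(-3) = -3

-3


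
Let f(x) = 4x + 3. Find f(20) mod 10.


f(20) = 83
83 mod 10 = 3

3


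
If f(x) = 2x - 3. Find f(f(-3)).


f(-3) = -9
f(-9) = -21

-21


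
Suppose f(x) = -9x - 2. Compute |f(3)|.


f(3) = -29
|-29| = 29

29


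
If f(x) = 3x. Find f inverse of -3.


Solve 3x = -3
x = (-3) / 3 = -1

-1


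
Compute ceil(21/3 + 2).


9


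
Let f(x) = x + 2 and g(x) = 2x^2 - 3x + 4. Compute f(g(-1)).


11


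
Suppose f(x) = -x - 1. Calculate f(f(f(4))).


-5


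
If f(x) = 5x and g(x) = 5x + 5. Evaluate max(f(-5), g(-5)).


f(-5) = -25
g(-5) = -20
max = -20

-20


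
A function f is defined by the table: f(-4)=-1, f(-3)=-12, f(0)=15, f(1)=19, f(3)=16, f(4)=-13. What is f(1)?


Reading from the table at x = 1

19


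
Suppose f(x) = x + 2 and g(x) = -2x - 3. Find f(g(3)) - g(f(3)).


f(g(3)) = -7
g(f(3)) = -13
Difference = 6

6


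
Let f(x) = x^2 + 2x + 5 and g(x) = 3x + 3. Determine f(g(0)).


g(0) = 3
f(3) = 1*(3)^2 + 2*(3) + 5 = 20

20


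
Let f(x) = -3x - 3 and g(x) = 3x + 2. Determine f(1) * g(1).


f(1) = -6
g(1) = 5
Product = -30

-30


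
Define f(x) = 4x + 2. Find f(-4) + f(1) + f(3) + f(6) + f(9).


f(-4) = -14
f(1) = 6
f(3) = 14
f(6) = 26
f(9) = 38
Sum = 70

70


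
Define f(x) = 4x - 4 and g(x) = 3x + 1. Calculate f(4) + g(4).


f(4) = 12
g(4) = 13
Sum = 25

25


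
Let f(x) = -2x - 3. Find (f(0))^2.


f(0) = -3
(-3)^2 = 9

9


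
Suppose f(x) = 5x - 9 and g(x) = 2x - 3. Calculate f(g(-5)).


g(-5) = -13
f(-13) = -74

-74


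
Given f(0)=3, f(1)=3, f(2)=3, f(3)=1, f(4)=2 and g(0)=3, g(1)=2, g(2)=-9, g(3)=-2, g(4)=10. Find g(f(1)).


f(1) = 3
g(3) = -2

-2


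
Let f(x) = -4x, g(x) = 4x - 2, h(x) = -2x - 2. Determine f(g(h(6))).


h(6) = -14
g(-14) = -58
f(-58) = 232

232


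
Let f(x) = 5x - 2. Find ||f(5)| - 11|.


f(5) = 23
|23| = 23
|23 - 11| = 12

12


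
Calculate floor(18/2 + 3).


18/2 = 9
9 + 3 = 12
floor(12) = 12

12


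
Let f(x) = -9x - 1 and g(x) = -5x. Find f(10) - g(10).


f(10) = -91
g(10) = -50
Difference = -41

-41


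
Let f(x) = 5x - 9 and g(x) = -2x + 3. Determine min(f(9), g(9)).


-15


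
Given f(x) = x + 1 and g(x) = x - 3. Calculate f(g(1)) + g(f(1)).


f(g(1)) = -1
g(f(1)) = -1
Sum = -2

-2


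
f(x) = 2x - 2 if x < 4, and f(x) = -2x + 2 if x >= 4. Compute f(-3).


-3 satisfies x < 4
f(-3) = -8

-8


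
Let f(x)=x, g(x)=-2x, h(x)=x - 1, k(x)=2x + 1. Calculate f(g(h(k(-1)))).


k(-1) = -1
h(-1) = -2
g(-2) = 4
f(4) = 4

4


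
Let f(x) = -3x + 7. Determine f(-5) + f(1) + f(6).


f(-5) = 22
f(1) = 4
f(6) = -11
Sum = 15

15


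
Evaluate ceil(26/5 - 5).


26/5 = 5.2
5.2 - 5 = 0.2
ceil(0.2) = 1

1


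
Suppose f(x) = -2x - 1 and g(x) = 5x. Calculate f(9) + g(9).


f(9) = -19
g(9) = 45
Sum = 26

26


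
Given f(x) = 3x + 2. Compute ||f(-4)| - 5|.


f(-4) = -10
|-10| = 10
|10 - 5| = 5

5


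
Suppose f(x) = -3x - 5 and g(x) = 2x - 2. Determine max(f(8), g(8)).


f(8) = -29
g(8) = 14
max = 14

14


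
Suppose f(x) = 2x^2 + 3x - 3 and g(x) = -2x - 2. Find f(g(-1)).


g(-1) = 0
f(0) = 2*(0)^2 + 3*(0) - 3 = -3

-3


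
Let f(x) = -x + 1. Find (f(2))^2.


1


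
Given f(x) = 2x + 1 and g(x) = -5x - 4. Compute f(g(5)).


g(5) = -29
f(-29) = -57

-57


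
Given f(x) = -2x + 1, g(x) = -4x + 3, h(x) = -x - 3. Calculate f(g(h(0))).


h(0) = -3
g(-3) = 15
f(15) = -29

-29


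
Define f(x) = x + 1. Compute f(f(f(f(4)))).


f(4) = 5
f(5) = 6
f(6) = 7
f(7) = 8

8


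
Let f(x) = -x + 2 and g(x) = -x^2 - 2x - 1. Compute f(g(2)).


g(2) = -9
f(-9) = 11

11


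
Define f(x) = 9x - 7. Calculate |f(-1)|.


f(-1) = -16
|-16| = 16

16


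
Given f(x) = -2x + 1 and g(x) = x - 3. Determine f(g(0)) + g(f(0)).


f(g(0)) = 7
g(f(0)) = -2
Sum = 5

5


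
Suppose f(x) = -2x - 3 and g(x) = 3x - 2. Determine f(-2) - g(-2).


f(-2) = 1
g(-2) = -8
Difference = 9

9


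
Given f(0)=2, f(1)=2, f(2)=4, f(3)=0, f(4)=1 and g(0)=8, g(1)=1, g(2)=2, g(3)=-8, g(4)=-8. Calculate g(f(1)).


f(1) = 2
g(2) = 2

2


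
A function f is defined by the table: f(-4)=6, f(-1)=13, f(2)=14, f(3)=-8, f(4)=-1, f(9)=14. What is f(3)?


Reading from the table at x = 3

-8


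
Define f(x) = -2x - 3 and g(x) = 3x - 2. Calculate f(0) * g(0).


f(0) = -3
g(0) = -2
Product = 6

6


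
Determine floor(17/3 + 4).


17/3 = 5.6667
5.6667 + 4 = 9.6667
floor(9.6667) = 9

9


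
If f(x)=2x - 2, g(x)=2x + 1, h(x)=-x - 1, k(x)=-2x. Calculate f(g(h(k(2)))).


k(2) = -4
h(-4) = 3
g(3) = 7
f(7) = 12

12


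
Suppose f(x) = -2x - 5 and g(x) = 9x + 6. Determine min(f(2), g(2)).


f(2) = -9
g(2) = 24
min = -9

-9


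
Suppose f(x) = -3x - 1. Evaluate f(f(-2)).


f(-2) = 5
f(5) = -16

-16


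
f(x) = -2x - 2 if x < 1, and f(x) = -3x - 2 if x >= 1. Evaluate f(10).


10 satisfies x >= 1
f(10) = -32

-32


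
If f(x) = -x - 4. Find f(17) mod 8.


f(17) = -21
-21 mod 8 = 3

3


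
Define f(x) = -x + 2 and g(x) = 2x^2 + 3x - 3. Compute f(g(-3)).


g(-3) = 6
f(6) = -4

-4


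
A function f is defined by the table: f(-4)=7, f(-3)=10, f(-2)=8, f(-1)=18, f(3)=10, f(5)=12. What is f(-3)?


Reading from the table at x = -3

10


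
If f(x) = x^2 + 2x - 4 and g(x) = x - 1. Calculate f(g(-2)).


-1


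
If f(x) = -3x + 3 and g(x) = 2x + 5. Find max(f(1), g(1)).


f(1) = 0
g(1) = 7
max = 7

7


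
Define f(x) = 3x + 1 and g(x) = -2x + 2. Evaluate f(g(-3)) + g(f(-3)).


f(g(-3)) = 25
g(f(-3)) = 18
Sum = 43

43


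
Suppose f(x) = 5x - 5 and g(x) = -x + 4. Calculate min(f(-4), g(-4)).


f(-4) = -25
g(-4) = 8
min = -25

-25


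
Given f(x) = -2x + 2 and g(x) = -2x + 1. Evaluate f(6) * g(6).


f(6) = -10
g(6) = -11
Product = 110

110


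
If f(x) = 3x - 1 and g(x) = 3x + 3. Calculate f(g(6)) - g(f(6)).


f(g(6)) = 62
g(f(6)) = 54
Difference = 8

8


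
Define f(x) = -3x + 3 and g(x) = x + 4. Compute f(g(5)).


g(5) = 9
f(9) = -24

-24


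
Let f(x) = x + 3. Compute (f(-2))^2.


1


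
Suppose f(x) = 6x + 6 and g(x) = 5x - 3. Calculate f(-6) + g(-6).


f(-6) = -30
g(-6) = -33
Sum = -63

-63


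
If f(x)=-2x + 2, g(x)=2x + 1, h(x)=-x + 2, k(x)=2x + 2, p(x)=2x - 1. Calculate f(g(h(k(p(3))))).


p(3) = 5
k(5) = 12
h(12) = -10
g(-10) = -19
f(-19) = 40

40


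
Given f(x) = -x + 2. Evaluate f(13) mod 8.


f(13) = -11
-11 mod 8 = 5

5


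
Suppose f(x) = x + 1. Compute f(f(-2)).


0


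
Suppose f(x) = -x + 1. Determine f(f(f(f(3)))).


3


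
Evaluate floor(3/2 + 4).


5


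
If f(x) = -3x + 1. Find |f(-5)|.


16


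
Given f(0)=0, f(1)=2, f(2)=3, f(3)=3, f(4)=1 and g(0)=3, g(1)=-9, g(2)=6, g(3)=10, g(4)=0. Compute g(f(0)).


3


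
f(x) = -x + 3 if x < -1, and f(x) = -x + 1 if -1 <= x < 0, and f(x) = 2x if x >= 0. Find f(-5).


-5 satisfies x < -1
f(-5) = 8

8


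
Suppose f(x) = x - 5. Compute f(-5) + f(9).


f(-5) = -10
f(9) = 4
Sum = -6

-6


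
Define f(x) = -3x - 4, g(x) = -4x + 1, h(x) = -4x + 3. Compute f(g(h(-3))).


h(-3) = 15
g(15) = -59
f(-59) = 173

173


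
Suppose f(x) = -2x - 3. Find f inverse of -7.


Solve -2x - 3 = -7
x = (-7 + 3) / (-2) = 2

2


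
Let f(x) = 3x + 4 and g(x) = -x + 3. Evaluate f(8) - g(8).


f(8) = 28
g(8) = -5
Difference = 33

33


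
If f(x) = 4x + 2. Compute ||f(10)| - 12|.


f(10) = 42
|42| = 42
|42 - 12| = 30

30


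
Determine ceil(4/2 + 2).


4/2 = 2
2 + 2 = 4
ceil(4) = 4

4


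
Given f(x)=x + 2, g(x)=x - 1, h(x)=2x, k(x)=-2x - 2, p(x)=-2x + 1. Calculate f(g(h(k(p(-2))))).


p(-2) = 5
k(5) = -12
h(-12) = -24
g(-24) = -25
f(-25) = -23

-23


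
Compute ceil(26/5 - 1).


5


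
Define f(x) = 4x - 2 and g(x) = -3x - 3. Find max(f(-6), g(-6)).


f(-6) = -26
g(-6) = 15
max = 15

15


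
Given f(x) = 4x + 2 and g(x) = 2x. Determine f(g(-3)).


g(-3) = -6
f(-6) = -22

-22


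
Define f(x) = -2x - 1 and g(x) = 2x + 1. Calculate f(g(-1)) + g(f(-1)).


f(g(-1)) = 1
g(f(-1)) = 3
Sum = 4

4


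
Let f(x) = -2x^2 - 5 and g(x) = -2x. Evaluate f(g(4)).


g(4) = -8
f(-8) = (-2)*(-8)^2 - 5 = -133

-133


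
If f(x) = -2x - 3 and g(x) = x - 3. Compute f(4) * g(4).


f(4) = -11
g(4) = 1
Product = -11

-11


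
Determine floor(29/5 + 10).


29/5 = 5.8
5.8 + 10 = 15.8
floor(15.8) = 15

15


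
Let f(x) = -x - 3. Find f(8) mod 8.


5


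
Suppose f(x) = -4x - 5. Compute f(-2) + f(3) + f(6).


f(-2) = 3
f(3) = -17
f(6) = -29
Sum = -43

-43


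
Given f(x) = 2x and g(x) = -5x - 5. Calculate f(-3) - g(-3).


f(-3) = -6
g(-3) = 10
Difference = -16

-16


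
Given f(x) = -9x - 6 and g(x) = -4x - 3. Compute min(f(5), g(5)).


f(5) = -51
g(5) = -23
min = -51

-51


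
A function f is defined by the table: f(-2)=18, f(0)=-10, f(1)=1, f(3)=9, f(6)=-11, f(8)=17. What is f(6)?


Reading from the table at x = 6

-11


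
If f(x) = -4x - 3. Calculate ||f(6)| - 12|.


f(6) = -27
|-27| = 27
|27 - 12| = 15

15


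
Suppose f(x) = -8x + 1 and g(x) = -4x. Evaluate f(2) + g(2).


f(2) = -15
g(2) = -8
Sum = -23

-23


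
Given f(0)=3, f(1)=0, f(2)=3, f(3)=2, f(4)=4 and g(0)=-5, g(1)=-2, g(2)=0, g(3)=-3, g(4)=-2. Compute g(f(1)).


-5


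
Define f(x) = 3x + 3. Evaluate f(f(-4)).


-24


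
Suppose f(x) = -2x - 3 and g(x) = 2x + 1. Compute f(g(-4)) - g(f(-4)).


0


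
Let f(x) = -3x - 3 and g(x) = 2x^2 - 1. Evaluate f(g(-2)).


g(-2) = 7
f(7) = -24

-24


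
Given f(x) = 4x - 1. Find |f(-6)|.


f(-6) = -25
|-25| = 25

25


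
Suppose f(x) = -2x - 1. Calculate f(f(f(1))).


f(1) = -3
f(-3) = 5
f(5) = -11

-11


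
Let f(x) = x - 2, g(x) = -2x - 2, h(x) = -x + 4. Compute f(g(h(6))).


h(6) = -2
g(-2) = 2
f(2) = 0

0


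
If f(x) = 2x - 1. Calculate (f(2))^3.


f(2) = 3
(3)^3 = 27

27


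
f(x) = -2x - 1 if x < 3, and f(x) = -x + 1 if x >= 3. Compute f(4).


4 satisfies x >= 3
f(4) = -3

-3


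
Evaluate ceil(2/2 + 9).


2/2 = 1
1 + 9 = 10
ceil(10) = 10

10


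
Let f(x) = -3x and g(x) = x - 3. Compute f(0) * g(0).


0


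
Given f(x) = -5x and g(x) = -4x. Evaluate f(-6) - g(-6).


f(-6) = 30
g(-6) = 24
Difference = 6

6


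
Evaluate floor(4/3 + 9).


4/3 = 1.3333
1.3333 + 9 = 10.3333
floor(10.3333) = 10

10


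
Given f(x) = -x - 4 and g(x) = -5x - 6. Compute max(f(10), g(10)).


f(10) = -14
g(10) = -56
max = -14

-14


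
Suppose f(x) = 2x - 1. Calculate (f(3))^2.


f(3) = 5
(5)^2 = 25

25


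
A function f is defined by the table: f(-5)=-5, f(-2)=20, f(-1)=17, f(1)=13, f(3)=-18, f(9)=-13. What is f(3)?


Reading from the table at x = 3

-18


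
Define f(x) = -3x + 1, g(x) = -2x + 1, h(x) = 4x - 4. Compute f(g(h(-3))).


h(-3) = -16
g(-16) = 33
f(33) = -98

-98


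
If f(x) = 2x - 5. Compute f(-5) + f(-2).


f(-5) = -15
f(-2) = -9
Sum = -24

-24


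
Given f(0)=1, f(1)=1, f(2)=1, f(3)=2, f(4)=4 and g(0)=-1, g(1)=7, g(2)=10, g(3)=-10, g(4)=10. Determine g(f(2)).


f(2) = 1
g(1) = 7

7


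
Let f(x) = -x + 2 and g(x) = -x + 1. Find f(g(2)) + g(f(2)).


f(g(2)) = 3
g(f(2)) = 1
Sum = 4

4


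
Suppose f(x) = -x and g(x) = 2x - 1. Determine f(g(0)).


g(0) = -1
f(-1) = 1

1


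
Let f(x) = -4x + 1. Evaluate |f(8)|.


31


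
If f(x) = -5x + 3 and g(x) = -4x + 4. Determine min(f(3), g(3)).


-12


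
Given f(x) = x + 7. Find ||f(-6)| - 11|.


f(-6) = 1
|1| = 1
|1 - 11| = 10

10


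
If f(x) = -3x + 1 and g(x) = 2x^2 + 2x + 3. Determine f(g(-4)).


g(-4) = 27
f(27) = -80

-80


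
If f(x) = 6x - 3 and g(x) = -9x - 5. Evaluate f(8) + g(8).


-32


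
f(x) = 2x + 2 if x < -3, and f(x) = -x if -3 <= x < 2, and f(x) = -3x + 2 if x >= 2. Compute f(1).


1 satisfies -3 <= x < 2
f(1) = -1

-1


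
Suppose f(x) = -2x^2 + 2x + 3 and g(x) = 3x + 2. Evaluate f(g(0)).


-1


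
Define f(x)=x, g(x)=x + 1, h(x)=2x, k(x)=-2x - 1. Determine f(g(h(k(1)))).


k(1) = -3
h(-3) = -6
g(-6) = -5
f(-5) = -5

-5


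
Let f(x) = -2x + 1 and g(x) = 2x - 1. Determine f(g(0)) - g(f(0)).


f(g(0)) = 3
g(f(0)) = 1
Difference = 2

2


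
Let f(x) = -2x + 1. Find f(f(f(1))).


-5


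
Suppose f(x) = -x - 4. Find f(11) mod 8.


f(11) = -15
-15 mod 8 = 1

1


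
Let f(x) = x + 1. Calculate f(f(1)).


f(1) = 2
f(2) = 3

3


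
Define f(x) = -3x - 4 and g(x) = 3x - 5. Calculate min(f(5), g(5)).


f(5) = -19
g(5) = 10
min = -19

-19


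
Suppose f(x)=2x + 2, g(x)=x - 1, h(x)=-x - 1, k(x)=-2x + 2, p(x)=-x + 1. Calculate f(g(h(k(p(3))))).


-14


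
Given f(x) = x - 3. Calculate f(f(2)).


f(2) = -1
f(-1) = -4

-4


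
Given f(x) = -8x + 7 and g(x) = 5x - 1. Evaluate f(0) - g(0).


f(0) = 7
g(0) = -1
Difference = 8

8


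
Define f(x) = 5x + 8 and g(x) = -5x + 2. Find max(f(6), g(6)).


f(6) = 38
g(6) = -28
max = 38

38


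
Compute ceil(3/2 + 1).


3


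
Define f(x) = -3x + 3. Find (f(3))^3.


f(3) = -6
(-6)^3 = -216

-216


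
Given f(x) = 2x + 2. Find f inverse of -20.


Solve 2x + 2 = -20
x = (-20 - 2) / 2 = -11

-11


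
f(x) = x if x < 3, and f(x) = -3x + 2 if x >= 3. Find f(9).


9 satisfies x >= 3
f(9) = -25

-25


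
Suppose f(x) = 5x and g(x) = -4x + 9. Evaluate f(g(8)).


g(8) = -23
f(-23) = -115

-115


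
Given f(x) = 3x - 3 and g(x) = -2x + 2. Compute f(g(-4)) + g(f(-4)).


f(g(-4)) = 27
g(f(-4)) = 32
Sum = 59

59


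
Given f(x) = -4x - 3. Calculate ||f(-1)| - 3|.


2


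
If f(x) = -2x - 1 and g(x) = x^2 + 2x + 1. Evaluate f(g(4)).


g(4) = 25
f(25) = -51

-51


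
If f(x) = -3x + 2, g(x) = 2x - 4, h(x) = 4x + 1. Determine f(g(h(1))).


h(1) = 5
g(5) = 6
f(6) = -16

-16


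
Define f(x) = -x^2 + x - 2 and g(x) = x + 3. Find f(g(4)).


g(4) = 7
f(7) = (-1)*(7)^2 + 1*(7) - 2 = -44

-44


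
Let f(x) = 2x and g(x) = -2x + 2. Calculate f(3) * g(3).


f(3) = 6
g(3) = -4
Product = -24

-24


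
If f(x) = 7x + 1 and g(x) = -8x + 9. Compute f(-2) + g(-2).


f(-2) = -13
g(-2) = 25
Sum = 12

12


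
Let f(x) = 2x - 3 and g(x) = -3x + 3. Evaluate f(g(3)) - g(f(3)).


f(g(3)) = -15
g(f(3)) = -6
Difference = -9

-9


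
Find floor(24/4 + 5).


24/4 = 6
6 + 5 = 11
floor(11) = 11

11


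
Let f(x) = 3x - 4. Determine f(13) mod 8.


f(13) = 35
35 mod 8 = 3

3


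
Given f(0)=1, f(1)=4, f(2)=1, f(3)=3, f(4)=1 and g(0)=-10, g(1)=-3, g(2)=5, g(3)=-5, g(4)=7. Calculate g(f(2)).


f(2) = 1
g(1) = -3

-3


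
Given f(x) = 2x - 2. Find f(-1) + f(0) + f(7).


f(-1) = -4
f(0) = -2
f(7) = 12
Sum = 6

6


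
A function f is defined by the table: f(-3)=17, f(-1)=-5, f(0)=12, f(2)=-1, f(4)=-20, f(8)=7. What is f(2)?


Reading from the table at x = 2

-1


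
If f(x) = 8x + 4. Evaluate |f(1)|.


f(1) = 12
|12| = 12

12


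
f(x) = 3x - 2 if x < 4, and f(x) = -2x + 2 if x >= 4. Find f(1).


1


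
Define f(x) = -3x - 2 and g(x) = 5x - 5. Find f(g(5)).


g(5) = 20
f(20) = -62

-62


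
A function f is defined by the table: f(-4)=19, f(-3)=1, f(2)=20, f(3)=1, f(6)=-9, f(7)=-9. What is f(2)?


20


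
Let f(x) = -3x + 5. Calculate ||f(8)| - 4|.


f(8) = -19
|-19| = 19
|19 - 4| = 15

15


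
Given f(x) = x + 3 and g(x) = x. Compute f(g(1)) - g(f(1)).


f(g(1)) = 4
g(f(1)) = 4
Difference = 0

0


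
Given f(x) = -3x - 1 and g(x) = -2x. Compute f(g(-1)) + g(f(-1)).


f(g(-1)) = -7
g(f(-1)) = -4
Sum = -11

-11


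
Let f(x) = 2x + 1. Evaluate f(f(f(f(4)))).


79


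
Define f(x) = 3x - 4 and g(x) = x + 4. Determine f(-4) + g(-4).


f(-4) = -16
g(-4) = 0
Sum = -16

-16


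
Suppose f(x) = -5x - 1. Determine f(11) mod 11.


f(11) = -56
-56 mod 11 = 10

10


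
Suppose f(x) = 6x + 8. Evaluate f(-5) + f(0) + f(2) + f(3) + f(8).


f(-5) = -22
f(0) = 8
f(2) = 20
f(3) = 26
f(8) = 56
Sum = 88

88


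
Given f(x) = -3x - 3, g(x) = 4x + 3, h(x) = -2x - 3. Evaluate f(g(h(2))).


h(2) = -7
g(-7) = -25
f(-25) = 72

72


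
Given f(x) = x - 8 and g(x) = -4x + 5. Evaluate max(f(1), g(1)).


f(1) = -7
g(1) = 1
max = 1

1


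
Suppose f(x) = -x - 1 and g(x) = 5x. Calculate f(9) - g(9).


f(9) = -10
g(9) = 45
Difference = -55

-55


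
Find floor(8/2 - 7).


-3


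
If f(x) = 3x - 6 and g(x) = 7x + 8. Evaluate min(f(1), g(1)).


-3


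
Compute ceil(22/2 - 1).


22/2 = 11
11 - 1 = 10
ceil(10) = 10

10


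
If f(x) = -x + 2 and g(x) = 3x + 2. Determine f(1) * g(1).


f(1) = 1
g(1) = 5
Product = 5

5


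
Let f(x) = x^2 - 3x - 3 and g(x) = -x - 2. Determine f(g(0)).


g(0) = -2
f(-2) = 1*(-2)^2 - 3*(-2) - 3 = 7

7


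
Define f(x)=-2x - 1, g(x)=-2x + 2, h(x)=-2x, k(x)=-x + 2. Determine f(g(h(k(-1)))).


k(-1) = 3
h(3) = -6
g(-6) = 14
f(14) = -29

-29


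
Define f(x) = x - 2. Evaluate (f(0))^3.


-8


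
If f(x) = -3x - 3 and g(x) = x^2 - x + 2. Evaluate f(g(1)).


g(1) = 2
f(2) = -9

-9


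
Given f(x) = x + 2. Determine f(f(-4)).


f(-4) = -2
f(-2) = 0

0


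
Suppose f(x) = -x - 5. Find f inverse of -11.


Solve -x - 5 = -11
x = (-11 + 5) / (-1) = 6

6


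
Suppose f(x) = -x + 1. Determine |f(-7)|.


8


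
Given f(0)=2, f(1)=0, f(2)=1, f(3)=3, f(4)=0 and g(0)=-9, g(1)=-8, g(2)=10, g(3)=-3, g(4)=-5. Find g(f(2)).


f(2) = 1
g(1) = -8

-8


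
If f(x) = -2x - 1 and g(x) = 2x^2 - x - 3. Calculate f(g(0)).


5


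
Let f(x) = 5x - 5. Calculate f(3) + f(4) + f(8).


f(3) = 10
f(4) = 15
f(8) = 35
Sum = 60

60


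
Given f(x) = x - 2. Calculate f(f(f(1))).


f(1) = -1
f(-1) = -3
f(-3) = -5

-5


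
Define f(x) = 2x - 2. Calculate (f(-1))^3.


f(-1) = -4
(-4)^3 = -64

-64


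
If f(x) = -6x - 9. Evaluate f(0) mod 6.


f(0) = -9
-9 mod 6 = 3

3


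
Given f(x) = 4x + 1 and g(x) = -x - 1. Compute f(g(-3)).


g(-3) = 2
f(2) = 9

9


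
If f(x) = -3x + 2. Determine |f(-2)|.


f(-2) = 8
|8| = 8

8


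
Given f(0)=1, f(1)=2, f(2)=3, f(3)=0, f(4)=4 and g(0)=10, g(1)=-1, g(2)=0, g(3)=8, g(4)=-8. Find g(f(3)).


f(3) = 0
g(0) = 10

10


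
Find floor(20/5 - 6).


20/5 = 4
4 - 6 = -2
floor(-2) = -2

-2


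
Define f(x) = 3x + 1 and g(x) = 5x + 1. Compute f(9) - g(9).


f(9) = 28
g(9) = 46
Difference = -18

-18


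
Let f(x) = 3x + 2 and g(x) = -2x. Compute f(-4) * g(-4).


f(-4) = -10
g(-4) = 8
Product = -80

-80


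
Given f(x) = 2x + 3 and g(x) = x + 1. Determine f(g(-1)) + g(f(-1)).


5


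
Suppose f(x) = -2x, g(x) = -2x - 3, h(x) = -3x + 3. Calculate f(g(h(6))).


h(6) = -15
g(-15) = 27
f(27) = -54

-54


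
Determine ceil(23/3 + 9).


23/3 = 7.6667
7.6667 + 9 = 16.6667
ceil(16.6667) = 17

17


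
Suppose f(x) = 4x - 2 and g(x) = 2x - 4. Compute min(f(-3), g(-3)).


-14


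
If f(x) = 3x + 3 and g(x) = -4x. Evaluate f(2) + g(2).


f(2) = 9
g(2) = -8
Sum = 1

1


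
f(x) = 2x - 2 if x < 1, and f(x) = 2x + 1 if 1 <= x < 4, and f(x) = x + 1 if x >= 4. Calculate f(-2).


-2 satisfies x < 1
f(-2) = -6

-6


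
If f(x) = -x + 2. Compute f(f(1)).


f(1) = 1
f(1) = 1

1


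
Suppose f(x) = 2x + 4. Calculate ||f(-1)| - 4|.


f(-1) = 2
|2| = 2
|2 - 4| = 2

2


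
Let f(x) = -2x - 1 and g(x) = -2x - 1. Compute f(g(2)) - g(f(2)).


f(g(2)) = 9
g(f(2)) = 9
Difference = 0

0


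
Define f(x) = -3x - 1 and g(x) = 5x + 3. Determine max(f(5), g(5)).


f(5) = -16
g(5) = 28
max = 28

28


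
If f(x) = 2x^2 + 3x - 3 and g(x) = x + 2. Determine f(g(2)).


g(2) = 4
f(4) = 2*(4)^2 + 3*(4) - 3 = 41

41


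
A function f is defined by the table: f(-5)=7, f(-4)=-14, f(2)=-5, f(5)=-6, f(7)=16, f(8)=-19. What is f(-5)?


Reading from the table at x = -5

7


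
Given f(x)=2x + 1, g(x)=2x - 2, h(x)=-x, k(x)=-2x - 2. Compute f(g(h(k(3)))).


29


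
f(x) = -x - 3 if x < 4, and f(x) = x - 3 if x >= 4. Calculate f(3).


-6


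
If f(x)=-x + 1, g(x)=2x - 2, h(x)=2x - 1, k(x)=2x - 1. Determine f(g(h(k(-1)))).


k(-1) = -3
h(-3) = -7
g(-7) = -16
f(-16) = 17

17


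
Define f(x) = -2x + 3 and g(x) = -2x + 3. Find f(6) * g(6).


f(6) = -9
g(6) = -9
Product = 81

81


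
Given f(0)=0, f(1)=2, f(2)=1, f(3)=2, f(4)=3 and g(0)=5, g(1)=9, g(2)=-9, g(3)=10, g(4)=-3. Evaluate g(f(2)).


f(2) = 1
g(1) = 9

9


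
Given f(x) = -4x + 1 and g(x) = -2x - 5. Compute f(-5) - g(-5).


f(-5) = 21
g(-5) = 5
Difference = 16

16


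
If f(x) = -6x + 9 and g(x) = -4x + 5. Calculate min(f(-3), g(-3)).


f(-3) = 27
g(-3) = 17
min = 17

17


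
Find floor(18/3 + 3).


18/3 = 6
6 + 3 = 9
floor(9) = 9

9


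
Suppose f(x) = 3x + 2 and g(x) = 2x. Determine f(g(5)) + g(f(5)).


66


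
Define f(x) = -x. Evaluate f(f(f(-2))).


f(-2) = 2
f(2) = -2
f(-2) = 2

2


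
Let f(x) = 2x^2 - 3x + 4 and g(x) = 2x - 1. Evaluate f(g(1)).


3


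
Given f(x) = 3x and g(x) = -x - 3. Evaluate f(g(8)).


g(8) = -11
f(-11) = -33

-33


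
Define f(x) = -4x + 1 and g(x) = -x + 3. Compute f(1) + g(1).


-1


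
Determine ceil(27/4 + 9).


27/4 = 6.75
6.75 + 9 = 15.75
ceil(15.75) = 16

16


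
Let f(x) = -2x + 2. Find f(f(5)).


18


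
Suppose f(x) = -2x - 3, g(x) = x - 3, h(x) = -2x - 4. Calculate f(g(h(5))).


h(5) = -14
g(-14) = -17
f(-17) = 31

31


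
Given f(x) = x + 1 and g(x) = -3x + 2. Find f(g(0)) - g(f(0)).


f(g(0)) = 3
g(f(0)) = -1
Difference = 4

4


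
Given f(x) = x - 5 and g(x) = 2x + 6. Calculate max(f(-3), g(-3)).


f(-3) = -8
g(-3) = 0
max = 0

0


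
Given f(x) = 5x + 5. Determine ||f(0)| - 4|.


1


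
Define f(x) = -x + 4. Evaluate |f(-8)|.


12


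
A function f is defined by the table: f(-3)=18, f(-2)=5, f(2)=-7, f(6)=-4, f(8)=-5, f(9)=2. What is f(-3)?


18


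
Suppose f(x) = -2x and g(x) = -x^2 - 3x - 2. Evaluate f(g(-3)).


g(-3) = -2
f(-2) = 4

4


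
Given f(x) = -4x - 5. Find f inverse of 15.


Solve -4x - 5 = 15
x = (15 + 5) / (-4) = -5

-5


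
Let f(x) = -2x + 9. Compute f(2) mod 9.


f(2) = 5
5 mod 9 = 5

5


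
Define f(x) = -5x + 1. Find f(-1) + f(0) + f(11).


f(-1) = 6
f(0) = 1
f(11) = -54
Sum = -47

-47


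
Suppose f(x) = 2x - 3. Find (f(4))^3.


f(4) = 5
(5)^3 = 125

125


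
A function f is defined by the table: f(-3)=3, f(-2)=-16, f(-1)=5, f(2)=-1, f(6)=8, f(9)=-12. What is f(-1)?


Reading from the table at x = -1

5


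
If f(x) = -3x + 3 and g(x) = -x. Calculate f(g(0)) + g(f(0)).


f(g(0)) = 3
g(f(0)) = -3
Sum = 0

0


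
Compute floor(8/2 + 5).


8/2 = 4
4 + 5 = 9
floor(9) = 9

9


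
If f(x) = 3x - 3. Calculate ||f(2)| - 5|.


2


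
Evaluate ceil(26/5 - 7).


26/5 = 5.2
5.2 - 7 = -1.8
ceil(-1.8) = -1

-1


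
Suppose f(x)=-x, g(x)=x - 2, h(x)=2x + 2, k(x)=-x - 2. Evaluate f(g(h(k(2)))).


k(2) = -4
h(-4) = -6
g(-6) = -8
f(-8) = 8

8


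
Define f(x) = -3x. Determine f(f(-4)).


f(-4) = 12
f(12) = -36

-36


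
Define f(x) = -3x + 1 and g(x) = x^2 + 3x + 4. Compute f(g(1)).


g(1) = 8
f(8) = -23

-23


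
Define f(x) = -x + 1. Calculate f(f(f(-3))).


f(-3) = 4
f(4) = -3
f(-3) = 4

4


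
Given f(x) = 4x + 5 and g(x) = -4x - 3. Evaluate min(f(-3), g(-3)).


f(-3) = -7
g(-3) = 9
min = -7

-7


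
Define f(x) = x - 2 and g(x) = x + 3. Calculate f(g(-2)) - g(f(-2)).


f(g(-2)) = -1
g(f(-2)) = -1
Difference = 0

0


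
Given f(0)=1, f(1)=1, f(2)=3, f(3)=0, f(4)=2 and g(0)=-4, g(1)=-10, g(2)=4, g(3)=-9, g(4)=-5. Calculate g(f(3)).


f(3) = 0
g(0) = -4

-4


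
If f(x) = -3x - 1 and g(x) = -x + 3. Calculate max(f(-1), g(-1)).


4


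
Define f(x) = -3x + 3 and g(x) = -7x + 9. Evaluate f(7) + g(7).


f(7) = -18
g(7) = -40
Sum = -58

-58


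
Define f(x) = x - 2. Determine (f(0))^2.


f(0) = -2
(-2)^2 = 4

4


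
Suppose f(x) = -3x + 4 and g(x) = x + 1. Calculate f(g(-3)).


g(-3) = -2
f(-2) = 10

10


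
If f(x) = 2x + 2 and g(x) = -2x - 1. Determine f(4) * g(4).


f(4) = 10
g(4) = -9
Product = -90

-90


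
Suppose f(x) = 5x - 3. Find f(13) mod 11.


f(13) = 62
62 mod 11 = 7

7


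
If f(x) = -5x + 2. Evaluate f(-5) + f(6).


f(-5) = 27
f(6) = -28
Sum = -1

-1


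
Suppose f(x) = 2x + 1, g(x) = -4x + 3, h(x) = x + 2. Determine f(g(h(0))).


-9


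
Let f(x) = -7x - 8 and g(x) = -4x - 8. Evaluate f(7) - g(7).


f(7) = -57
g(7) = -36
Difference = -21

-21


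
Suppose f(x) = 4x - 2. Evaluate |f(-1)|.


6


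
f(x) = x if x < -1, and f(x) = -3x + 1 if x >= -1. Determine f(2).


-5


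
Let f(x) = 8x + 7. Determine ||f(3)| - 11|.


f(3) = 31
|31| = 31
|31 - 11| = 20

20


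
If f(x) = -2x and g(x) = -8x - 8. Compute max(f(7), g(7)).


f(7) = -14
g(7) = -64
max = -14

-14


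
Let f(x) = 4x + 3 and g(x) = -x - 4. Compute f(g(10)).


-53


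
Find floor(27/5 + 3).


27/5 = 5.4
5.4 + 3 = 8.4
floor(8.4) = 8

8


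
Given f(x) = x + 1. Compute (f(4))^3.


125


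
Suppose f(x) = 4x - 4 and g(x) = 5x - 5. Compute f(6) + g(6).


45


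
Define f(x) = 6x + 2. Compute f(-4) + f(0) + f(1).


f(-4) = -22
f(0) = 2
f(1) = 8
Sum = -12

-12


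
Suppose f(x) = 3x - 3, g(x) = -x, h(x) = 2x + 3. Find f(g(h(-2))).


h(-2) = -1
g(-1) = 1
f(1) = 0

0


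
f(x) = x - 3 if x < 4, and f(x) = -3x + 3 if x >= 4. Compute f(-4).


-7


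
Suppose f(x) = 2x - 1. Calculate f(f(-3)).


f(-3) = -7
f(-7) = -15

-15


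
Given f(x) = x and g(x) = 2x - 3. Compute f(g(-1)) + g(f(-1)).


f(g(-1)) = -5
g(f(-1)) = -5
Sum = -10

-10


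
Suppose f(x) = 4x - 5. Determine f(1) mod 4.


f(1) = -1
-1 mod 4 = 3

3


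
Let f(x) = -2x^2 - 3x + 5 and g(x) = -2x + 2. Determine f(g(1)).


g(1) = 0
f(0) = (-2)*(0)^2 - 3*(0) + 5 = 5

5


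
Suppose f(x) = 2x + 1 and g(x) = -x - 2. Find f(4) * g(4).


-54


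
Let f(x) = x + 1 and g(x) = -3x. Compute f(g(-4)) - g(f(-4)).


f(g(-4)) = 13
g(f(-4)) = 9
Difference = 4

4


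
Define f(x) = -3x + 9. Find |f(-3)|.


f(-3) = 18
|18| = 18

18


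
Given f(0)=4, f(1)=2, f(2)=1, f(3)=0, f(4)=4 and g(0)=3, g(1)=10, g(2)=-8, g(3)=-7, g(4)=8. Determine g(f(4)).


8


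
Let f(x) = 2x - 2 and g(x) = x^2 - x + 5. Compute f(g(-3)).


g(-3) = 17
f(17) = 32

32


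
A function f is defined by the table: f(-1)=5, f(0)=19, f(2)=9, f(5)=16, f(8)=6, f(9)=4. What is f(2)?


9


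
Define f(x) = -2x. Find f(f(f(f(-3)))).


f(-3) = 6
f(6) = -12
f(-12) = 24
f(24) = -48

-48


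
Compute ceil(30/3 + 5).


30/3 = 10
10 + 5 = 15
ceil(15) = 15

15


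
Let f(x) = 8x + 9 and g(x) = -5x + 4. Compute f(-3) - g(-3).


f(-3) = -15
g(-3) = 19
Difference = -34

-34


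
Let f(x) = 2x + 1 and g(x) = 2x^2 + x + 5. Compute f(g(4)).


g(4) = 41
f(41) = 83

83


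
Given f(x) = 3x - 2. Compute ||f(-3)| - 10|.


1


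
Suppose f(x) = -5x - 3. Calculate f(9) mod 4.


f(9) = -48
-48 mod 4 = 0

0


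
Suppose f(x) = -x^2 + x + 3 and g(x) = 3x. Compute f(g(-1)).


-9


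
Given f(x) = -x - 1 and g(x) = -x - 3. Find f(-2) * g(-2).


f(-2) = 1
g(-2) = -1
Product = -1

-1


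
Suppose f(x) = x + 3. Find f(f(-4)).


f(-4) = -1
f(-1) = 2

2


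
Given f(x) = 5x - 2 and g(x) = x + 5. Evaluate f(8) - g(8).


f(8) = 38
g(8) = 13
Difference = 25

25


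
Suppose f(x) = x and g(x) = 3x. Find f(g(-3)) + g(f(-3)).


f(g(-3)) = -9
g(f(-3)) = -9
Sum = -18

-18
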